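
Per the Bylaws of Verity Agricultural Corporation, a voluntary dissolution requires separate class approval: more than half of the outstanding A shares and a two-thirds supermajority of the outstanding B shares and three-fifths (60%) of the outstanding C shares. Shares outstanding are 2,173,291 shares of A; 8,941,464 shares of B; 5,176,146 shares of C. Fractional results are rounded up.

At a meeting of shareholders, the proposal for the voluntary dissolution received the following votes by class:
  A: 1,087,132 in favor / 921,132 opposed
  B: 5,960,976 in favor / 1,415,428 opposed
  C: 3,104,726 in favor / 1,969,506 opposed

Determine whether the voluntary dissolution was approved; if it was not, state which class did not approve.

Not approved — the C shares did not give the required vote.

A: a majority of 2173291 is 1086646; 1,086,646 required, 1,087,132 in favor — approved.
B: 2/3 of 8941464 = 5960976; 5,960,976 required, 5,960,976 in favor — approved.
C: 3/5 of 5176146 = 3105687.60, rounded up to 3105688; 3,105,688 required, 3,104,726 in favor — not approved.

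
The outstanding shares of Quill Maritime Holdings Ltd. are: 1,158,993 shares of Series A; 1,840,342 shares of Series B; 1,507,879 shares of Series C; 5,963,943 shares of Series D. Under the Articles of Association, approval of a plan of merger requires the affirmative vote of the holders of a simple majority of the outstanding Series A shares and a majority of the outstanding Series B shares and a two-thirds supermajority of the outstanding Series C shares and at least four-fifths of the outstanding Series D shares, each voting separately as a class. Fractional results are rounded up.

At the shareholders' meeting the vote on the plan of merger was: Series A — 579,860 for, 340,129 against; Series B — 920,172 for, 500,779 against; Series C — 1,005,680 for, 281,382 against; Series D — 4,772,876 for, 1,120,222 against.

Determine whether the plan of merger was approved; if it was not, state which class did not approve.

Series A: a majority of 1158993 is 579497; 579,497 required, 579,860 in favor — approved.
Series B: a majority of 1840342 is 920172; 920,172 required, 920,172 in favor — approved.
Series C: 2/3 of 1507879 = 1005252.67, rounded up to 1005253; 1,005,253 required, 1,005,680 in favor — approved.
Series D: 4/5 of 5963943 = 4771154.40, rounded up to 4771155; 4,771,155 required, 4,772,876 in favor — approved.

Approved — every class gave the required vote.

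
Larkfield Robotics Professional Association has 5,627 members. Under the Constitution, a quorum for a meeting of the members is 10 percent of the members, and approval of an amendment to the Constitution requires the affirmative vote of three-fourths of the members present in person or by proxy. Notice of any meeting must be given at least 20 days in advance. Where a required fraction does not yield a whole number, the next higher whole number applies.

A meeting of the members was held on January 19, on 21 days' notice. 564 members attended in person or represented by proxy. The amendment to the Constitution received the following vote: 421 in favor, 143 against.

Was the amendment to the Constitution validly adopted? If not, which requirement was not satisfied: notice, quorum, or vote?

Notice: 21 days given; 20 required. Satisfied.
Quorum: 10% of 5,627 = 562.70, rounded up to 563; 564 present. Satisfied.
Vote: requires three-fourths of those present (564); 3/4 of 564 = 423, so 423 needed; 421 in favor. Not satisfied.

Invalid — vote requirement not satisfied.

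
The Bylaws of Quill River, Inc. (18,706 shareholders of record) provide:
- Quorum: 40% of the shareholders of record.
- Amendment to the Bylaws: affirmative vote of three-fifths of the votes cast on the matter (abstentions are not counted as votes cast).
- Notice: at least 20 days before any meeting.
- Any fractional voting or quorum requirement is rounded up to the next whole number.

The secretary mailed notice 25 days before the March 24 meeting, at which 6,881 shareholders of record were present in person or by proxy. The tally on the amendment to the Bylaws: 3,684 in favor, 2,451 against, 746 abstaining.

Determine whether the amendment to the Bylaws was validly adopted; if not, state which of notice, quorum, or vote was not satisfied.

Notice: 25 days given; 20 required. Satisfied.
Quorum: 40% of 18,706 = 7,482.40, rounded up to 7,483; 6,881 present. Not satisfied.
Vote: requires three-fifths of the votes cast (6,881 − 746 abstaining = 6,135); 3/5 of 6135 = 3681, so 3,681 needed; 3,684 in favor. Satisfied.

Invalid — quorum requirement not satisfied.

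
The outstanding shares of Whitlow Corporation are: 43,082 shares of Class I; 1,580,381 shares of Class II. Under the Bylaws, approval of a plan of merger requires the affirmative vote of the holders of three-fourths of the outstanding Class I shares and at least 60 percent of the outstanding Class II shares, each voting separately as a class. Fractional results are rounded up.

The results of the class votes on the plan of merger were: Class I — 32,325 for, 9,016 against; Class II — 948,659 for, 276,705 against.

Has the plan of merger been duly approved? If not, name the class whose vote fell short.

Class I: 3/4 of 43082 = 32311.50, rounded up to 32312; 32,312 required, 32,325 in favor — approved.
Class II: 3/5 of 1580381 = 948228.60, rounded up to 948229; 948,229 required, 948,659 in favor — approved.

Approved — every class gave the required vote.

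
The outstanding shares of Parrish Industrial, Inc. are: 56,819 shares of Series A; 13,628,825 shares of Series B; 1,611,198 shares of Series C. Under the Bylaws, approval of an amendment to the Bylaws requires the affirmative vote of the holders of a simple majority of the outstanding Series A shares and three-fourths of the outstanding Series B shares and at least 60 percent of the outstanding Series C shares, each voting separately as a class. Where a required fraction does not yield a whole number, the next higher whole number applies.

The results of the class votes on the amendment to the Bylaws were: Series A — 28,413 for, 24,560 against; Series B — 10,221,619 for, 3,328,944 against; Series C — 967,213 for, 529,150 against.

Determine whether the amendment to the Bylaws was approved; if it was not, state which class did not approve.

Series A: a majority of 56819 is 28410; 28,410 required, 28,413 in favor — approved.
Series B: 3/4 of 13628825 = 10221618.75, rounded up to 10221619; 10,221,619 required, 10,221,619 in favor — approved.
Series C: 3/5 of 1611198 = 966718.80, rounded up to 966719; 966,719 required, 967,213 in favor — approved.

Approved — every class gave the required vote.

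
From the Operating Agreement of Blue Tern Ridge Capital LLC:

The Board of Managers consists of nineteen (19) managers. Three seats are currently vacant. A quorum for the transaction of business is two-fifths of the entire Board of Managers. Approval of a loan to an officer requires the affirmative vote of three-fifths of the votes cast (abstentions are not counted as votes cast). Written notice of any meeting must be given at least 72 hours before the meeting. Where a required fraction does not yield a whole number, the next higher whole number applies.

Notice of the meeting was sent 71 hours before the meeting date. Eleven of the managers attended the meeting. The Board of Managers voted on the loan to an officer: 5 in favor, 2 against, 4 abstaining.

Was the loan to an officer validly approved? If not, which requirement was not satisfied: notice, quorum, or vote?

Invalid — notice requirement not satisfied.

Notice: 71 hours given; 72 required (71 < 72). Not satisfied.
Quorum: 11 present; quorum is 8. Satisfied.
Vote: the loan to an officer requires three-fifths of the votes cast (11 present − 4 abstaining = 7). 3/5 of 7 = 4.20, rounded up to 5, so 5 affirmative votes are needed; 5 voted in favor. Satisfied.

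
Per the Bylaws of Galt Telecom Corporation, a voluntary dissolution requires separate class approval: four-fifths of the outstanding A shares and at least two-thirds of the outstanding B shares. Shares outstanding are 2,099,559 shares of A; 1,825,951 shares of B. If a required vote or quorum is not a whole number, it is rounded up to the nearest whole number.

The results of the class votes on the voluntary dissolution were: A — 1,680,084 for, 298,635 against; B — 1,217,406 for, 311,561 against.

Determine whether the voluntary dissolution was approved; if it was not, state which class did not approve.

A: 4/5 of 2099559 = 1679647.20, rounded up to 1679648; 1,679,648 required, 1,680,084 in favor — approved.
B: 2/3 of 1825951 = 1217300.67, rounded up to 1217301; 1,217,301 required, 1,217,406 in favor — approved.

Approved — every class gave the required vote.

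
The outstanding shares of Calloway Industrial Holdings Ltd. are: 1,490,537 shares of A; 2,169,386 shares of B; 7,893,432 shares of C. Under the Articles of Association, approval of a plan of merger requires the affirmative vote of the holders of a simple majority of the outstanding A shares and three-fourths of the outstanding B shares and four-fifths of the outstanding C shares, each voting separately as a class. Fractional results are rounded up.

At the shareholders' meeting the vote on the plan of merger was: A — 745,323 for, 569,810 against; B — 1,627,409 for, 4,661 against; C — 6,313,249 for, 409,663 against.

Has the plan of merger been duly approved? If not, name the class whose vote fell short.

A: a majority of 1490537 is 745269; 745,269 required, 745,323 in favor — approved.
B: 3/4 of 2169386 = 1627039.50, rounded up to 1627040; 1,627,040 required, 1,627,409 in favor — approved.
C: 4/5 of 7893432 = 6314745.60, rounded up to 6314746; 6,314,746 required, 6,313,249 in favor — not approved.

Not approved — the C shares did not give the required vote.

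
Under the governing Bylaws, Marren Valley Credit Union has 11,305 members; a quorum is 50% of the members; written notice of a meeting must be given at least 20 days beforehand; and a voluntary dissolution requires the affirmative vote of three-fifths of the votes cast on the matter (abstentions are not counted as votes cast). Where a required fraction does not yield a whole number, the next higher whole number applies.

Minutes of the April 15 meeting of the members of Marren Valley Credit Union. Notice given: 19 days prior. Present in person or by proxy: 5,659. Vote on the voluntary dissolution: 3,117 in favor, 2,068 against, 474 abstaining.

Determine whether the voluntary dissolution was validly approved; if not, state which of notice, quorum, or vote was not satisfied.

Invalid — notice requirement not satisfied.

Notice: 19 days given; 20 required. Not satisfied.
Quorum: 50% of 11,305 = 5,652.50, rounded up to 5,653; 5,659 present. Satisfied.
Vote: requires three-fifths of the votes cast (5,659 − 474 abstaining = 5,185); 3/5 of 5185 = 3111, so 3,111 needed; 3,117 in favor. Satisfied.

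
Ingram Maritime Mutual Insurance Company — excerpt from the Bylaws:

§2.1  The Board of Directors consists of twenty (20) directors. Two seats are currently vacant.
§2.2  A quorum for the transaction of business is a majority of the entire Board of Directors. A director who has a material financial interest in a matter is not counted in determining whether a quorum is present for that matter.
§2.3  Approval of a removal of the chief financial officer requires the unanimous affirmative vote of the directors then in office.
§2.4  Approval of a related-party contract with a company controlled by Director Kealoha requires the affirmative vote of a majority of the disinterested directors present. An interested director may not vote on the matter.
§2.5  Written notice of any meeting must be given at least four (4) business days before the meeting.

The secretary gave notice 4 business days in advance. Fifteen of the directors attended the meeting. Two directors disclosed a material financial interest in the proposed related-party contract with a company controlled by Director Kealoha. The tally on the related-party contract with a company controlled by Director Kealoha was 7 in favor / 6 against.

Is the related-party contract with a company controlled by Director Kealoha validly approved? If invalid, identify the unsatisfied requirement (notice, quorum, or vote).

Valid — all requirements satisfied.

Notice: 4 business days given; 4 required (4 ≥ 4). Satisfied.
Quorum: 15 present, but the 2 interested directors do not count, leaving 13. Quorum is 11. Satisfied.
Vote: the related-party contract with a company controlled by Director Kealoha requires a majority of the disinterested directors present (15 − 2 = 13). A majority of 13 is 7, so 7 affirmative votes are needed; 7 voted in favor. Satisfied.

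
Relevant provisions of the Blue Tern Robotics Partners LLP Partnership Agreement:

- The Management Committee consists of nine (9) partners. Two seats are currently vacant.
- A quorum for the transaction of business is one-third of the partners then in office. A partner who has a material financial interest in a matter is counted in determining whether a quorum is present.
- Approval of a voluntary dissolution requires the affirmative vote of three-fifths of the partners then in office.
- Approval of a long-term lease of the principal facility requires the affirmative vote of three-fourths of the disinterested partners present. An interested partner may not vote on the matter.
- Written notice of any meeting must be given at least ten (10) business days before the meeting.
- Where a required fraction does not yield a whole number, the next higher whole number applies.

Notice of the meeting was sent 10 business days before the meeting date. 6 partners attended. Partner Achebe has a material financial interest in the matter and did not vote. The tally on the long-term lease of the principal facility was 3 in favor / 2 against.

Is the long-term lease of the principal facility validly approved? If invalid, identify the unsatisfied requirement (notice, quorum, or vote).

Notice: 10 business days given; 10 required (10 ≥ 10). Satisfied.
Quorum: 6 present (interested partners count toward quorum); quorum is 3. Satisfied.
Vote: the long-term lease of the principal facility requires three-fourths of the disinterested partners present (6 − 1 = 5). 3/4 of 5 = 3.75, rounded up to 4, so 4 affirmative votes are needed; 3 voted in favor. Not satisfied.

Invalid — vote requirement not satisfied.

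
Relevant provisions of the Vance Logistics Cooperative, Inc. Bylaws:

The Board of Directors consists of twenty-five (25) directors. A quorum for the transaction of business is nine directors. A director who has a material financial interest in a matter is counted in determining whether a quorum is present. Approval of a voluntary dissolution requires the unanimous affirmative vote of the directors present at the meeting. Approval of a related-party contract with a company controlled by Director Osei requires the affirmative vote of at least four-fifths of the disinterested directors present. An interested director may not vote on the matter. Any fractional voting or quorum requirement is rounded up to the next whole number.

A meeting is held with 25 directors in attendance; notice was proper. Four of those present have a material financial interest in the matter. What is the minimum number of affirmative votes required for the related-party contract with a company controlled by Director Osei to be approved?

17

The related-party contract with a company controlled by Director Osei requires four-fifths of the disinterested directors present (25 − 4 = 21).
4/5 of 21 = 16.80, rounded up to 17.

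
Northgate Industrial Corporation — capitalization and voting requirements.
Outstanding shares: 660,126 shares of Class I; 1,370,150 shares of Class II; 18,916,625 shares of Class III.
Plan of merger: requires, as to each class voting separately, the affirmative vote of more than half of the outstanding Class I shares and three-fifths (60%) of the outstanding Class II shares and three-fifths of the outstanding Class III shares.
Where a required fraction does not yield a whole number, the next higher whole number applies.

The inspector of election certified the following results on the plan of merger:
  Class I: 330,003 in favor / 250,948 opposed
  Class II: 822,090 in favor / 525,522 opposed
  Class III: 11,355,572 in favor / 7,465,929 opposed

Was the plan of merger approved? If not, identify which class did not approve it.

Not approved — the Class I shares did not give the required vote.

Class I: a majority of 660126 is 330064; 330,064 required, 330,003 in favor — not approved.
Class II: 3/5 of 1370150 = 822090; 822,090 required, 822,090 in favor — approved.
Class III: 3/5 of 18916625 = 11349975; 11,349,975 required, 11,355,572 in favor — approved.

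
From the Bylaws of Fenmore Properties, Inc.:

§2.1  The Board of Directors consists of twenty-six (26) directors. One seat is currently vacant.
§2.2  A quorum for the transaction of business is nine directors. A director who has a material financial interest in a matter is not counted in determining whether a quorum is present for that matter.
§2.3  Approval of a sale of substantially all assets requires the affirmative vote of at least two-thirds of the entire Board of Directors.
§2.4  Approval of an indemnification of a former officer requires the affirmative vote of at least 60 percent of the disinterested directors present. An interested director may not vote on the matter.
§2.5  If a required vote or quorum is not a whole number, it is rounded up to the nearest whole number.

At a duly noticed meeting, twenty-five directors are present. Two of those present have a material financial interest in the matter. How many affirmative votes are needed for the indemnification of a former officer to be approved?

The indemnification of a former officer requires three-fifths of the disinterested directors present (25 − 2 = 23).
3/5 of 23 = 13.80, rounded up to 14.

14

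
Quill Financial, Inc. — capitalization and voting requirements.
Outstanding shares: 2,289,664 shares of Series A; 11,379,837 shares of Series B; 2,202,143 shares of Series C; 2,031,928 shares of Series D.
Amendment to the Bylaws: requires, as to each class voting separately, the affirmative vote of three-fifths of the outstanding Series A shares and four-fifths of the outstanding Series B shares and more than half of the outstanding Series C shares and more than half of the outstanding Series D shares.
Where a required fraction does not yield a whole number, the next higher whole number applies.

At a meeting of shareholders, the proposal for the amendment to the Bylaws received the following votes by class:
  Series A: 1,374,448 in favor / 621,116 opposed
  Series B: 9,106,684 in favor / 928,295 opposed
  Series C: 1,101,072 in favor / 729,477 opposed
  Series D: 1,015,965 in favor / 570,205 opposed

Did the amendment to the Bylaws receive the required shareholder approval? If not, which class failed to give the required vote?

Approved — every class gave the required vote.

Series A: 3/5 of 2289664 = 1373798.40, rounded up to 1373799; 1,373,799 required, 1,374,448 in favor — approved.
Series B: 4/5 of 11379837 = 9103869.60, rounded up to 9103870; 9,103,870 required, 9,106,684 in favor — approved.
Series C: a majority of 2202143 is 1101072; 1,101,072 required, 1,101,072 in favor — approved.
Series D: a majority of 2031928 is 1015965; 1,015,965 required, 1,015,965 in favor — approved.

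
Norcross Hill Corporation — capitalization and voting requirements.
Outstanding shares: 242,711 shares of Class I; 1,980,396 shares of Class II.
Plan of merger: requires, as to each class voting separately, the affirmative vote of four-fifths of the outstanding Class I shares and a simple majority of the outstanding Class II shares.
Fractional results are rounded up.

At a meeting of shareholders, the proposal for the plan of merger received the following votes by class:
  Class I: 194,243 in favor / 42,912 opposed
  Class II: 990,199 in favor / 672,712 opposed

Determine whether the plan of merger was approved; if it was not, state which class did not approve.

Approved — every class gave the required vote.

Class I: 4/5 of 242711 = 194168.80, rounded up to 194169; 194,169 required, 194,243 in favor — approved.
Class II: a majority of 1980396 is 990199; 990,199 required, 990,199 in favor — approved.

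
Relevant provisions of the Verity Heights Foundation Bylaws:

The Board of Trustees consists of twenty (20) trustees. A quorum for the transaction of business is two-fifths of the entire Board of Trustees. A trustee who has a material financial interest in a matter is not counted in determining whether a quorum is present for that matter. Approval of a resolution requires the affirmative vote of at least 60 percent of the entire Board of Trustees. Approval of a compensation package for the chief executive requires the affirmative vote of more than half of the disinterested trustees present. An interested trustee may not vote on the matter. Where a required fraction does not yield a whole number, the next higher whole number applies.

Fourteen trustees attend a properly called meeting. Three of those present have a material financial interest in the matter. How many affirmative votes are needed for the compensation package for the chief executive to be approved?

The compensation package for the chief executive requires a majority of the disinterested trustees present (14 − 3 = 11).
A majority of 11 is 6.

6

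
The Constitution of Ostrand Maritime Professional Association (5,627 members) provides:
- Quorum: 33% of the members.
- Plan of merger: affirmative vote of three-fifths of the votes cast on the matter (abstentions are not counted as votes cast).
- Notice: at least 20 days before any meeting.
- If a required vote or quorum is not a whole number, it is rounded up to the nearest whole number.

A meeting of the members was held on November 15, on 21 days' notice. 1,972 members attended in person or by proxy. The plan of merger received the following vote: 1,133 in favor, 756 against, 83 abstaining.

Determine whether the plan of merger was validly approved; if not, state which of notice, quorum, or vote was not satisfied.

Invalid — vote requirement not satisfied.

Notice: 21 days given; 20 required. Satisfied.
Quorum: 33% of 5,627 = 1,856.91, rounded up to 1,857; 1,972 present. Satisfied.
Vote: requires three-fifths of the votes cast (1,972 − 83 abstaining = 1,889); 3/5 of 1889 = 1133.40, rounded up to 1134, so 1,134 needed; 1,133 in favor. Not satisfied.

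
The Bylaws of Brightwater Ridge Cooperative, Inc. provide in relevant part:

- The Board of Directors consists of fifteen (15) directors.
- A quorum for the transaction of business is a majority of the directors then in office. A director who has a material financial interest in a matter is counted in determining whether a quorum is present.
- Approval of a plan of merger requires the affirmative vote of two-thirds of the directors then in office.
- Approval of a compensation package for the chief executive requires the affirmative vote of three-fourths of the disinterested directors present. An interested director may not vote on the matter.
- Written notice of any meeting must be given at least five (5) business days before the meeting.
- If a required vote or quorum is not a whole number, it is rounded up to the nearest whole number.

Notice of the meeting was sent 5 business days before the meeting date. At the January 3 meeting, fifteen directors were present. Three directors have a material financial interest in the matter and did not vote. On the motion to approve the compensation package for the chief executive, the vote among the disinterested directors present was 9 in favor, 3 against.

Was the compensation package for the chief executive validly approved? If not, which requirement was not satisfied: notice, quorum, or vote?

Notice: 5 business days given; 5 required (5 ≥ 5). Satisfied.
Quorum: 15 present (interested directors count toward quorum); quorum is 8. Satisfied.
Vote: the compensation package for the chief executive requires three-fourths of the disinterested directors present (15 − 3 = 12). 3/4 of 12 = 9, so 9 affirmative votes are needed; 9 voted in favor. Satisfied.

Valid — all requirements satisfied.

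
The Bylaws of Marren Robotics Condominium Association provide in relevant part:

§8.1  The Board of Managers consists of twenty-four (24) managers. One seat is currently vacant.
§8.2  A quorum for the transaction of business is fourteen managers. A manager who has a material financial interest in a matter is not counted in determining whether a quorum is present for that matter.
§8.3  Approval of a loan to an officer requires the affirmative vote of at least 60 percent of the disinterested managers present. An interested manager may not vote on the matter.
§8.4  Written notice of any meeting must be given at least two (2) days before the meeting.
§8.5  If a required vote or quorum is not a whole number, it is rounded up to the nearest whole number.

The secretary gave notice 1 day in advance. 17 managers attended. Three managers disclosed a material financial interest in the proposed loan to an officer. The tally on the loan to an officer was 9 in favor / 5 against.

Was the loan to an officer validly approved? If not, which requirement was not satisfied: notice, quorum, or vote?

Notice: 1 day given; 2 required (1 < 2). Not satisfied.
Quorum: 17 present, but the 3 interested managers do not count, leaving 14. Quorum is 14. Satisfied.
Vote: the loan to an officer requires three-fifths of the disinterested managers present (17 − 3 = 14). 3/5 of 14 = 8.40, rounded up to 9, so 9 affirmative votes are needed; 9 voted in favor. Satisfied.

Invalid — notice requirement not satisfied.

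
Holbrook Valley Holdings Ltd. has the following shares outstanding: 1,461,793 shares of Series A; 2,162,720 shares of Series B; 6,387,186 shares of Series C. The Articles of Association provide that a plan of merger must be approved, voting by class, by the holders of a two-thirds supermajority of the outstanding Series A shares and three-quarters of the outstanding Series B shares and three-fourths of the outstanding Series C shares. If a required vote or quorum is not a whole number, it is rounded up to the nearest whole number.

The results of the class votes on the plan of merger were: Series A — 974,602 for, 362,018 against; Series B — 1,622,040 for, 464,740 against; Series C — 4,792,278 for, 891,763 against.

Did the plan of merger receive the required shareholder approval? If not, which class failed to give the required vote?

Series A: 2/3 of 1461793 = 974528.67, rounded up to 974529; 974,529 required, 974,602 in favor — approved.
Series B: 3/4 of 2162720 = 1622040; 1,622,040 required, 1,622,040 in favor — approved.
Series C: 3/4 of 6387186 = 4790389.50, rounded up to 4790390; 4,790,390 required, 4,792,278 in favor — approved.

Approved — every class gave the required vote.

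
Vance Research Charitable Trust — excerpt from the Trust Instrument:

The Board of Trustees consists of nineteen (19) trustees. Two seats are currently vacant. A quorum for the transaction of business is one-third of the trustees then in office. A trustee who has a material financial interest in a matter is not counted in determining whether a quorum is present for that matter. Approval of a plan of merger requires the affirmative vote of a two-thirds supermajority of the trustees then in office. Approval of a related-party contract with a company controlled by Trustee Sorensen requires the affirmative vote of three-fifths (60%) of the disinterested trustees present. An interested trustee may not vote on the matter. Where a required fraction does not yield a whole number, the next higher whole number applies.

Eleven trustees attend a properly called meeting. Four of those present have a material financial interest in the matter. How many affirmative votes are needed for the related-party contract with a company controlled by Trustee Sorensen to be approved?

The related-party contract with a company controlled by Trustee Sorensen requires three-fifths of the disinterested trustees present (11 − 4 = 7).
3/5 of 7 = 4.20, rounded up to 5.

5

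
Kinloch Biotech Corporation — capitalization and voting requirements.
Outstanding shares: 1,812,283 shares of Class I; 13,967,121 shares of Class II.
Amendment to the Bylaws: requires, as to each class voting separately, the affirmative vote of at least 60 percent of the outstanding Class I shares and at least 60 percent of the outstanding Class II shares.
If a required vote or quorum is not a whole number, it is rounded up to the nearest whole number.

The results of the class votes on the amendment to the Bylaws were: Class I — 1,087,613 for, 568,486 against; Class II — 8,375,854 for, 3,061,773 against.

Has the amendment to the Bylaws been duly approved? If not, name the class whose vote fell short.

Not approved — the Class II shares did not give the required vote.

Class I: 3/5 of 1812283 = 1087369.80, rounded up to 1087370; 1,087,370 required, 1,087,613 in favor — approved.
Class II: 3/5 of 13967121 = 8380272.60, rounded up to 8380273; 8,380,273 required, 8,375,854 in favor — not approved.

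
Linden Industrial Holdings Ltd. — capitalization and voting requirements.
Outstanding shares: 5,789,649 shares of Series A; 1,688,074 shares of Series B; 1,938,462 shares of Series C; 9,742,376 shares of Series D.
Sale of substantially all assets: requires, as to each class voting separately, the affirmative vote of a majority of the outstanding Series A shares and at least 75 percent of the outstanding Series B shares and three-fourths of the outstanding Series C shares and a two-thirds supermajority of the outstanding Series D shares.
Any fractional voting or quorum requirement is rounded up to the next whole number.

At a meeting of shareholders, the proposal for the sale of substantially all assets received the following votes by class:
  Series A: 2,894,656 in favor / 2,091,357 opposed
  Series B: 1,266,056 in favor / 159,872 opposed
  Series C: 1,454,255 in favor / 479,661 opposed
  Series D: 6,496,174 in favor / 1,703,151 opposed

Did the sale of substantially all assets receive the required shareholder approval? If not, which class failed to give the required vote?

Series A: a majority of 5789649 is 2894825; 2,894,825 required, 2,894,656 in favor — not approved.
Series B: 3/4 of 1688074 = 1266055.50, rounded up to 1266056; 1,266,056 required, 1,266,056 in favor — approved.
Series C: 3/4 of 1938462 = 1453846.50, rounded up to 1453847; 1,453,847 required, 1,454,255 in favor — approved.
Series D: 2/3 of 9742376 = 6494917.33, rounded up to 6494918; 6,494,918 required, 6,496,174 in favor — approved.

Not approved — the Series A shares did not give the required vote.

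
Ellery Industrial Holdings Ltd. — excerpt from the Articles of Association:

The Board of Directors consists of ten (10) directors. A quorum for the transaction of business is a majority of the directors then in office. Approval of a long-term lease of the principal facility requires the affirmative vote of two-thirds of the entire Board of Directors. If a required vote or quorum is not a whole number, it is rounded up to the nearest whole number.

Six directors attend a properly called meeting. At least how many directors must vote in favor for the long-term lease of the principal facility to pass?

The long-term lease of the principal facility requires two-thirds of the entire Board of Directors (10).
2/3 of 10 = 6.67, rounded up to 7.
(Only 6 can vote, so the long-term lease of the principal facility cannot pass at this meeting, but the required vote is still 7.)

7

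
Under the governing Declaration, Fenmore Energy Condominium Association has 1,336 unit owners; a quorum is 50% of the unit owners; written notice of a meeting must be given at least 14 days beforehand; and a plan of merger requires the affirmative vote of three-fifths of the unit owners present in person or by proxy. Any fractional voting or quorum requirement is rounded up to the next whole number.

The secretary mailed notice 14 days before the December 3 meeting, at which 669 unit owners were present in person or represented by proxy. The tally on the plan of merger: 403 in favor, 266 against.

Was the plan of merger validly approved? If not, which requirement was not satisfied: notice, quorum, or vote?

Valid — all requirements satisfied.

Notice: 14 days given; 14 required. Satisfied.
Quorum: 50% of 1,336 = 668; 669 present. Satisfied.
Vote: requires three-fifths of those present (669); 3/5 of 669 = 401.40, rounded up to 402, so 402 needed; 403 in favor. Satisfied.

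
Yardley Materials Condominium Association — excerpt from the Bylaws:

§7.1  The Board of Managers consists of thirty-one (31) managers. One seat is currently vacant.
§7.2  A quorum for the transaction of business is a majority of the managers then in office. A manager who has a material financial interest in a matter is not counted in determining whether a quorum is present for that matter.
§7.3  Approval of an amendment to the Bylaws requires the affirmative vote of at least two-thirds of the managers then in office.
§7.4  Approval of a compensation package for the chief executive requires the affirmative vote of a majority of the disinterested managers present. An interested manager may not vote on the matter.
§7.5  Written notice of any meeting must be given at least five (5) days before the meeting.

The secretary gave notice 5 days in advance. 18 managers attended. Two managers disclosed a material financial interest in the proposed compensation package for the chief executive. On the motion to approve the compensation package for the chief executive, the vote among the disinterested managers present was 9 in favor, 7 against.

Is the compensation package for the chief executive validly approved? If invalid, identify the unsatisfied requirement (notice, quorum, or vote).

Valid — all requirements satisfied.

Notice: 5 days given; 5 required (5 ≥ 5). Satisfied.
Quorum: 18 present, but the 2 interested managers do not count, leaving 16. Quorum is 16. Satisfied.
Vote: the compensation package for the chief executive requires a majority of the disinterested managers present (18 − 2 = 16). A majority of 16 is 9, so 9 affirmative votes are needed; 9 voted in favor. Satisfied.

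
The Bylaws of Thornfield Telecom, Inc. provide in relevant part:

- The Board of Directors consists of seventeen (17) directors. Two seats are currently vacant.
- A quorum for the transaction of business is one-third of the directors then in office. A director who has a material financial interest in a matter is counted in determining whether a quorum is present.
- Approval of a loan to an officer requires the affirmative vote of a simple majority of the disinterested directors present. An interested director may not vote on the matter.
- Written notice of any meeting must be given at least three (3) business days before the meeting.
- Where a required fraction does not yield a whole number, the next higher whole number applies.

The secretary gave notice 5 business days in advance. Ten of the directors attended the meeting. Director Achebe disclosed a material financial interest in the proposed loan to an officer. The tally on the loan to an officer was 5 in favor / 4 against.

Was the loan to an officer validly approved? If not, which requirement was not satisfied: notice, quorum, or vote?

Valid — all requirements satisfied.

Notice: 5 business days given; 3 required (5 ≥ 3). Satisfied.
Quorum: 10 present (interested directors count toward quorum); quorum is 5. Satisfied.
Vote: the loan to an officer requires a majority of the disinterested directors present (10 − 1 = 9). A majority of 9 is 5, so 5 affirmative votes are needed; 5 voted in favor. Satisfied.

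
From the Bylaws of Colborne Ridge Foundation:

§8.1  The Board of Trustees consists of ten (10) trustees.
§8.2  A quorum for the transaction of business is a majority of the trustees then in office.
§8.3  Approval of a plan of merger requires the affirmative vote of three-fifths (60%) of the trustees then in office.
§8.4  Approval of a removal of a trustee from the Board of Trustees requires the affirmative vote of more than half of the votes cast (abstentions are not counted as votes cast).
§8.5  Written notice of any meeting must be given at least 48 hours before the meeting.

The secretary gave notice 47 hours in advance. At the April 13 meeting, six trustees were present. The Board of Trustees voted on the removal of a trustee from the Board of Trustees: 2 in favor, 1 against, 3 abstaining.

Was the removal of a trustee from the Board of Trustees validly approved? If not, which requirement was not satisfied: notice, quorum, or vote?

Invalid — notice requirement not satisfied.

Notice: 47 hours given; 48 required (47 < 48). Not satisfied.
Quorum: 6 present; quorum is 6. Satisfied.
Vote: the removal of a trustee from the Board of Trustees requires a majority of the votes cast (6 present − 3 abstaining = 3). A majority of 3 is 2, so 2 affirmative votes are needed; 2 voted in favor. Satisfied.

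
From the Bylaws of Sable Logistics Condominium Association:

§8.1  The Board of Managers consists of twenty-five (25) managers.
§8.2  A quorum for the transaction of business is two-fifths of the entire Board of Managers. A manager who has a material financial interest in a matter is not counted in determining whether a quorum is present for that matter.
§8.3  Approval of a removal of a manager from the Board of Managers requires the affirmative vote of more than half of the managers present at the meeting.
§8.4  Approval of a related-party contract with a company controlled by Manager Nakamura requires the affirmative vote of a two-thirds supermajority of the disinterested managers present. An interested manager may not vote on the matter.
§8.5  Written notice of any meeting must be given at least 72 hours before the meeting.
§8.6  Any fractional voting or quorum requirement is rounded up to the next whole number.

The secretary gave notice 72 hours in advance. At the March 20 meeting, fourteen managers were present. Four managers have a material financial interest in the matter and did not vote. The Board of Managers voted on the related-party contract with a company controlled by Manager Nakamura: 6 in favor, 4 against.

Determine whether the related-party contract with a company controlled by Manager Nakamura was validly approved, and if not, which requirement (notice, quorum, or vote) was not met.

Invalid — vote requirement not satisfied.

Notice: 72 hours given; 72 required (72 ≥ 72). Satisfied.
Quorum: 14 present, but the 4 interested managers do not count, leaving 10. Quorum is 10. Satisfied.
Vote: the related-party contract with a company controlled by Manager Nakamura requires two-thirds of the disinterested managers present (14 − 4 = 10). 2/3 of 10 = 6.67, rounded up to 7, so 7 affirmative votes are needed; 6 voted in favor. Not satisfied.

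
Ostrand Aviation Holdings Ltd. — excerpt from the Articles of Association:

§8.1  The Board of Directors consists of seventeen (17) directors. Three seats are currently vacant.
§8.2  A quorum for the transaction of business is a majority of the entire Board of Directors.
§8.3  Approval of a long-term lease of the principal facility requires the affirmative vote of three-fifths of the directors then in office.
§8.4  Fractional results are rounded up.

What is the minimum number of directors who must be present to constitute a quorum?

9

A majority of 17 is 9.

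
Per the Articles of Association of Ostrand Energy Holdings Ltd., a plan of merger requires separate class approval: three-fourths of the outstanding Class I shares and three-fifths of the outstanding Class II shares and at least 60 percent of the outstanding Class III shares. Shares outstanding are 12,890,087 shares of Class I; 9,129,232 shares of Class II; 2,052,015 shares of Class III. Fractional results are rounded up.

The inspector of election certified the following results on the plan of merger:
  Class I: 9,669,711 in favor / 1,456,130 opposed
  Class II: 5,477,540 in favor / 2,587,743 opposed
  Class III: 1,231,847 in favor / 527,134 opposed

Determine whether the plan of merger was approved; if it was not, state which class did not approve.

Class I: 3/4 of 12890087 = 9667565.25, rounded up to 9667566; 9,667,566 required, 9,669,711 in favor — approved.
Class II: 3/5 of 9129232 = 5477539.20, rounded up to 5477540; 5,477,540 required, 5,477,540 in favor — approved.
Class III: 3/5 of 2052015 = 1231209; 1,231,209 required, 1,231,847 in favor — approved.

Approved — every class gave the required vote.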